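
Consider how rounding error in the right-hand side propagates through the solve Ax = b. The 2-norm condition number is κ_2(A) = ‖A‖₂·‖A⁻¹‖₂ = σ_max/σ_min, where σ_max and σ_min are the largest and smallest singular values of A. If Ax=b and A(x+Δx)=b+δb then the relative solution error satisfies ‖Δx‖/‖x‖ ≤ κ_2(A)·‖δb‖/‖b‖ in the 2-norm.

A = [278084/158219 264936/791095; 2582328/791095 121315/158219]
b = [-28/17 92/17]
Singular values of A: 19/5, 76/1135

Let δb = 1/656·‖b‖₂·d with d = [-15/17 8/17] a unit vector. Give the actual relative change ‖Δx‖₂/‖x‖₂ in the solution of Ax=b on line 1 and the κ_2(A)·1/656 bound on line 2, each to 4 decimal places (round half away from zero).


from the listed singular values, σ₁ = 19/5, σ_n = 76/1135
κ_2(A) = (19/5) / (76/1135) = 56.7500
perturbation bound = 56.7500·1/656 = 0.0865
solve Ax = b  →  x = [-12.0860 58.5109]
2-norm of b is 5.6569; of x, 59.7461
Δx = A⁻¹·δb where δb = 1/656·5.6569·d; ‖Δx‖ = 0.1288
realised ‖Δx‖/‖x‖ = 0.0022
so the bound overstates the realised error by a factor of ≈ 40.1345 (computed from the unrounded values)

0.0022
0.0865


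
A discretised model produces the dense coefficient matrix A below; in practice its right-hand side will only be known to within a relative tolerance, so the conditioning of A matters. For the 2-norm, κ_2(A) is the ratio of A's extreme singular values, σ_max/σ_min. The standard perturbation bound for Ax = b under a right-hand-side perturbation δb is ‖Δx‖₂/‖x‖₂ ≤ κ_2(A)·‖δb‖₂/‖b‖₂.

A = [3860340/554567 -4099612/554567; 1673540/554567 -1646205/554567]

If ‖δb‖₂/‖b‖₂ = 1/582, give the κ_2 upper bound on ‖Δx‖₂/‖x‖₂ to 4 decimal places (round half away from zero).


0.1264

AᵀA = [104751248800/1819790281 -109946071620/1819790281; -109946071620/1819790281 115484079601/1819790281]; tr = 261873161/2163841, det = 5856400/2163841
λ_max, λ_min = (261873161/2163841 ± √68526863178402321/4682207873281)/2 = 121, 48400/2163841
κ = σ_max/σ_min = 11/(220/1471) = 73.5500
worst-case relative error ≤ 73.5500 × 1/582 = 0.1264


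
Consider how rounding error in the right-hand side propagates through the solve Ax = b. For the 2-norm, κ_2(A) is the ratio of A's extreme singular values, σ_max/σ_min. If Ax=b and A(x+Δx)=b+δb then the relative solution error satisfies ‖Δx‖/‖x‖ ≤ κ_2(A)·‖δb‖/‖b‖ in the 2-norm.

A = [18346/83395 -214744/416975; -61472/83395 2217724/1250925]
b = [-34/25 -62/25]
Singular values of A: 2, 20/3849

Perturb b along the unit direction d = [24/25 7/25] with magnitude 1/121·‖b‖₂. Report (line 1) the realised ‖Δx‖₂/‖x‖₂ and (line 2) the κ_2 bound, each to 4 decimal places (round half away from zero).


0.0117
3.1810

largest singular value 2, smallest 20/3849
κ_2(A) = 2 / (20/3849) = 384.9000
κ_2(A)·‖δb‖/‖b‖ = 3.1810
solve Ax = b  →  x = [-354.9077 -148.9615]
2-norm of b is 2.8284; of x, 384.9013
Δx = A⁻¹·δb where δb = 1/121·2.8284·d; ‖Δx‖ = 4.4986
dividing the unrounded norms, ‖Δx‖/‖x‖ = 0.0117
so the bound overstates the realised error by a factor of ≈ 272.1663 (computed from the unrounded values)


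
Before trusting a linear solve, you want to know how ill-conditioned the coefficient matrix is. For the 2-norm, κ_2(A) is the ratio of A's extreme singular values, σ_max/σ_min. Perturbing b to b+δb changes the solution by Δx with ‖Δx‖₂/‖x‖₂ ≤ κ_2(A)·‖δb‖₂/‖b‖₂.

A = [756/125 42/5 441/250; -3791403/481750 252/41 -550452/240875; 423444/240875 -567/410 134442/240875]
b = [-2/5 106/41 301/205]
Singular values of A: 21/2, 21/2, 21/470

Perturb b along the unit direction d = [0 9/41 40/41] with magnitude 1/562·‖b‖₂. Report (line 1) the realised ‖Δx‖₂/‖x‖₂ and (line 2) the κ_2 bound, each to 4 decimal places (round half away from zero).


largest singular value 21/2, smallest 21/470
condition number: (21/2) ÷ (21/470) = 235.0000
bound on ‖Δx‖/‖x‖: κ·ε = 235.0000·1/562 = 0.4181
solve Ax = b  →  x = [-12.7162 0.0952 42.9181]
‖b‖₂ = 3.0000 and ‖x‖₂ = 44.7624
re-solving with b+δb shifts x by Δx of norm 0.1195
realised ‖Δx‖/‖x‖ = 0.0027
so the bound overstates the realised error by a factor of ≈ 156.6684 (computed from the unrounded values)

0.0027
0.4181


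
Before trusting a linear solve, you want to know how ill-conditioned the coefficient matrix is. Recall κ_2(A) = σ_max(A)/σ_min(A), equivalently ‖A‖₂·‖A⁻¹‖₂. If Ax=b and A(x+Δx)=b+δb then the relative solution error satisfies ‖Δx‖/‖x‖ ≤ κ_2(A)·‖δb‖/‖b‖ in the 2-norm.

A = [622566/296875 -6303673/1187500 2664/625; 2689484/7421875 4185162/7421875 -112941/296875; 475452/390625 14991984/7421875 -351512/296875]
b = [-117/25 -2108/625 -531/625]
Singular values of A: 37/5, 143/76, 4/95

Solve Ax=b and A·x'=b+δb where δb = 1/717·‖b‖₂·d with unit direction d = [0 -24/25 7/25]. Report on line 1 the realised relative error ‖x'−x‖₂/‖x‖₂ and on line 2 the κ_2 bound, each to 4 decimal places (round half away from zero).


from the listed singular values, σ₁ = 37/5, σ_n = 4/95
κ = σ_max/σ_min = (37/5)/(4/95) = 175.7500
worst-case relative error ≤ 175.7500 × 1/717 = 0.2451
solve Ax = b  →  x = [-13.6217 41.0087 56.6757]
‖b‖₂ = 5.8310 and ‖x‖₂ = 71.2699
Δx = A⁻¹·δb where δb = 1/717·5.8310·d; ‖Δx‖ = 0.1931
relative error = 0.0027
realised/bound (from unrounded values) ≈ 0.0111

0.0027
0.2451


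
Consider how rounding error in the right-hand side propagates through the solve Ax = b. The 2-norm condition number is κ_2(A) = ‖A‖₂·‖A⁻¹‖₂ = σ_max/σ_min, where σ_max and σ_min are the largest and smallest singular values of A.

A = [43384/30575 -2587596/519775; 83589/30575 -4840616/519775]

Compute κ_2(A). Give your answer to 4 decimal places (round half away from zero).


305.7500

M = AᵀA = [8869292377/934830625 -30404853864/934830625; -30404853864/934830625 104246423248/934830625]. tr(M)=180985145/1495729, det(M)=234256/1495729
solving λ² − 180985145/1495729·λ + 234256/1495729 = 0 gives λ = 121, 1936/1495729
κ = σ_max/σ_min = 11/(44/1223) = 305.7500


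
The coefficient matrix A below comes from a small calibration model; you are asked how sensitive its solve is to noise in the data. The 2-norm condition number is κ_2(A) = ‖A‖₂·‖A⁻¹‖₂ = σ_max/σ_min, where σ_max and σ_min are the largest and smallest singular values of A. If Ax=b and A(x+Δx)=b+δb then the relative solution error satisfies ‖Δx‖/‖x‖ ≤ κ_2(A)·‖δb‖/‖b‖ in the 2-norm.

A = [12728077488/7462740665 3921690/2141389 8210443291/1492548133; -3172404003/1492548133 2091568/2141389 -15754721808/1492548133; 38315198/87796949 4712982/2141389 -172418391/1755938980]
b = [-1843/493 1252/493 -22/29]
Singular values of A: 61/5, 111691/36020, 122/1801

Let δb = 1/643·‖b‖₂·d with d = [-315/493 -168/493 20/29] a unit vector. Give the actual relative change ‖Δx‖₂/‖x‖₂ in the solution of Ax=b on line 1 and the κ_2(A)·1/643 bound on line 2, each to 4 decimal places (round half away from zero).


0.0071
0.2801

from the listed singular values, σ₁ = 61/5, σ_n = 122/1801
κ = σ_max/σ_min = (61/5)/(122/1801) = 180.1000
bound on ‖Δx‖/‖x‖: κ·ε = 180.1000·1/643 = 0.2801
solve Ax = b  →  x = [-14.2611 2.6112 2.8727]
‖b‖ = 4.5826, ‖x‖ = 14.7800
δb = ε·‖b‖·d = [-0.0046 -0.0024 0.0049]; solving A·Δx = δb gives ‖Δx‖ = 0.1052
realised ‖Δx‖/‖x‖ = 0.0071
realised/bound (from unrounded values) ≈ 0.0254


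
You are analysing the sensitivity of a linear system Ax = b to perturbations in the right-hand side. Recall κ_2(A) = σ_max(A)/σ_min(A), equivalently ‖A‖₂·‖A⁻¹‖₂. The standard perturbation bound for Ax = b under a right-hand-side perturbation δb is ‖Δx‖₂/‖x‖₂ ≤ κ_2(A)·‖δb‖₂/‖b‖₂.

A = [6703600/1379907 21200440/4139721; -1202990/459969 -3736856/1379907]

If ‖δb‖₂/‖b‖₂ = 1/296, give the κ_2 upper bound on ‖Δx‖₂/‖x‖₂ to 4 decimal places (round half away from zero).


0.9078

form AᵀA = [200563728100/6588731241 631757346640/19766193723; 631757346640/19766193723 1990088204416/59298581169] with trace 4512677476/70509609 and determinant 4000000/70509609
λ_max, λ_min = (4512677476/70509609 ± √20363129848653730576/4971604961332881)/2 = 64, 62500/70509609
κ = σ_max/σ_min = 8/(250/8397) = 268.7040
κ_2(A)·‖δb‖/‖b‖ = 0.9078


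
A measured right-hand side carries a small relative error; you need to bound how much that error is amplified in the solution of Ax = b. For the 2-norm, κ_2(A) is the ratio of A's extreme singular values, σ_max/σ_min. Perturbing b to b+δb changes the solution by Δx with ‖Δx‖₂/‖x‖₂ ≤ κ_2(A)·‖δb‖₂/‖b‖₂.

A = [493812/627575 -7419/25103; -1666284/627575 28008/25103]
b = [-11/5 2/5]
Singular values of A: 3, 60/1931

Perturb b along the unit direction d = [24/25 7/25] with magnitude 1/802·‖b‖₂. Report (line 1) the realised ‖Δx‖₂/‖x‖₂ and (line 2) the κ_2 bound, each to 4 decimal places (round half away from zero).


σ_max = 3, σ_min = 60/1931
condition number: 3 ÷ (60/1931) = 96.5500
bound on ‖Δx‖/‖x‖: κ·ε = 96.5500·1/802 = 0.1204
solve Ax = b  →  x = [-25.0641 -59.2872]
‖b‖₂ = 2.2361 and ‖x‖₂ = 64.3675
δb = ε·‖b‖·d = [0.0027 0.0008]; solving A·Δx = δb gives ‖Δx‖ = 0.0897
relative error = 0.0014
tightness: 0.0014 against a bound of 0.1204 (unrounded ratio ≈ 0.0116)

0.0014
0.1204


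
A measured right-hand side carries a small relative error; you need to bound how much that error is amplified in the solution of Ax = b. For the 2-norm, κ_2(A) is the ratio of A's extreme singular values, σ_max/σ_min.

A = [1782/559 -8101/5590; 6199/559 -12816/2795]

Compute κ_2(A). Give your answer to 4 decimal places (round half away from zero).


107.5000

M = AᵀA = [41603125/312481 -17332875/312481; -17332875/312481 28905025/1249924]. tr(M)=1155725/7396, det(M)=15625/7396
solving λ² − 1155725/7396·λ + 15625/7396 = 0 gives λ = 625/4, 25/1849
σ_max=√(625/4)=(25/2), σ_min=√(25/1849)=(5/43) → κ = 107.5000


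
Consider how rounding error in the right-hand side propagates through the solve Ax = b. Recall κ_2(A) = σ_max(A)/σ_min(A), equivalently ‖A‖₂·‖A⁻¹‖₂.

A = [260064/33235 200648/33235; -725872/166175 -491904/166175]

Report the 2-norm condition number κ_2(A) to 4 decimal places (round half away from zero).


39.1000

AᵀA = [7673779456/95550625 5749454592/95550625; 5749454592/95550625 4319930944/95550625]; tr = 479748416/3822025, det = 39337984/3822025
eigenvalues of AᵀA: λ = (tr ± √(tr²−4·det))/2 = 3136/25, 12544/152881
σ_max=√(3136/25)=(56/5), σ_min=√(12544/152881)=(112/391) → κ = 39.1000


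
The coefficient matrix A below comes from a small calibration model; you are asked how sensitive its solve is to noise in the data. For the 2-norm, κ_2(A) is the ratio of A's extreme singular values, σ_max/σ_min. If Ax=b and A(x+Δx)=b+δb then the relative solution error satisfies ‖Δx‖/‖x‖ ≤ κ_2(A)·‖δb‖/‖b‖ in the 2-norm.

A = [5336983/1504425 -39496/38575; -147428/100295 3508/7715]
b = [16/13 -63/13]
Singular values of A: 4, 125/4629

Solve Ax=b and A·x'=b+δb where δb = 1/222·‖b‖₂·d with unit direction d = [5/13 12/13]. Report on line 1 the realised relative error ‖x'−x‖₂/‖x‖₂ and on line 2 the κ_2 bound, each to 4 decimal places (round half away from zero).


0.0056
0.6672

σ_max = 4, σ_min = 125/4629
κ_2(A) = 4 / (125/4629) = 148.1280
κ_2(A)·‖δb‖/‖b‖ = 0.6672
solve Ax = b  →  x = [-40.7558 -142.4129]
‖b‖ = 5.0000, ‖x‖ = 148.1299
with δb = [0.0087 0.0208], A·Δx = δb → ‖Δx‖ = 0.8341
realised ‖Δx‖/‖x‖ = 0.0056
so the bound overstates the realised error by a factor of ≈ 118.5039 (computed from the unrounded values)


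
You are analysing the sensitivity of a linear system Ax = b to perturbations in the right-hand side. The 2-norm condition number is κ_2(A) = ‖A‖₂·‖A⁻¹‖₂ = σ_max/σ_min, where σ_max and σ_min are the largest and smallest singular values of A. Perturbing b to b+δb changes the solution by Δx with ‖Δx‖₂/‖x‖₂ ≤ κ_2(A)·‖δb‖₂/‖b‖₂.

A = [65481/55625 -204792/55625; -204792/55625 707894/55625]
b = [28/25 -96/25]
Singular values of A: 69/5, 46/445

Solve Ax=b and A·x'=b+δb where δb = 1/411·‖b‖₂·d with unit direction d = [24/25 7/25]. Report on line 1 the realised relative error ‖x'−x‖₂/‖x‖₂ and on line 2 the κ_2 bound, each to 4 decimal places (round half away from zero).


σ_max = 69/5, σ_min = 46/445
κ = σ_max/σ_min = (69/5)/(46/445) = 133.5000
κ_2(A)·‖δb‖/‖b‖ = 0.3248
solve Ax = b  →  x = [0.0812 -0.2783]
2-norm of b is 4.0000; of x, 0.2899
δb = ε·‖b‖·d = [0.0093 0.0027]; solving A·Δx = δb gives ‖Δx‖ = 0.0942
relative error = 0.3248
so the bound is sharp here: realised error equals the bound

0.3248
0.3248


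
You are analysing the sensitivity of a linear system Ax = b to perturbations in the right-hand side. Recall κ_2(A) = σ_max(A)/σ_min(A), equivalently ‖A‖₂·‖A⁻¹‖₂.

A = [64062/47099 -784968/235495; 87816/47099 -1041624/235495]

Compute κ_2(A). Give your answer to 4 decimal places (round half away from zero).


181.1500

form AᵀA = [11815589700/2218315801 -28351574640/2218315801; -28351574640/2218315801 68046212736/2218315801] with trace 472555044/13126129 and determinant 518400/13126129
eigenvalues of AᵀA: λ = (tr ± √(tr²−4·det))/2 = 36, 14400/13126129
σ_max=√36=6, σ_min=√(14400/13126129)=(120/3623) → κ = 181.1500


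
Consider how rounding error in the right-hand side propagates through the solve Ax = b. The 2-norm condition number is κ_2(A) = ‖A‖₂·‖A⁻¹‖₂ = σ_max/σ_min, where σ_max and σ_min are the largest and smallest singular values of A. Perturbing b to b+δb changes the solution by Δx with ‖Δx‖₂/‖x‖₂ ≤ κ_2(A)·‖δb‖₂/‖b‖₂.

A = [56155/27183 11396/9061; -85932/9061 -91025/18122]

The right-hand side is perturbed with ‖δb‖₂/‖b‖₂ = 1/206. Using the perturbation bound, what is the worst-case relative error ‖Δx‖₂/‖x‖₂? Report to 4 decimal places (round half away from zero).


0.3786

M = AᵀA = [41411161/439569 7360430/146523; 7360430/146523 5237969/195364]. tr(M)=736285/6084, det(M)=14641/6084
char-poly roots: 121 and 121/6084
κ_2(A) = √(λ_max/λ_min) = √(121 / (121/6084)) = 78.0000
κ_2(A)·‖δb‖/‖b‖ = 0.3786


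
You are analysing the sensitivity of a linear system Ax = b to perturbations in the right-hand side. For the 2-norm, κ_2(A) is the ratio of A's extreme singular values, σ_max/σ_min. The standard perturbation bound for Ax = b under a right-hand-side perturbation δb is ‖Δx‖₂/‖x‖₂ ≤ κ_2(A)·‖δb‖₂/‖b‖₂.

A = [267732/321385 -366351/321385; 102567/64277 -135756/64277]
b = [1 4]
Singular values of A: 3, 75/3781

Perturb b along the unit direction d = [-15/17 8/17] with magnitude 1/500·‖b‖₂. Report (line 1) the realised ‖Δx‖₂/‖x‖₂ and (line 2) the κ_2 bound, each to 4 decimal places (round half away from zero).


σ_max = 3, σ_min = 75/3781
condition number: 3 ÷ (75/3781) = 151.2400
perturbation bound = 151.2400·1/500 = 0.3025
solve Ax = b  →  x = [41.1307 29.1813]
2-norm of b is 4.1231; of x, 50.4310
δb = ε·‖b‖·d = [-0.0073 0.0039]; solving A·Δx = δb gives ‖Δx‖ = 0.4157
dividing the unrounded norms, ‖Δx‖/‖x‖ = 0.0082
so the bound overstates the realised error by a factor of ≈ 36.6939 (computed from the unrounded values)

0.0082
0.3025


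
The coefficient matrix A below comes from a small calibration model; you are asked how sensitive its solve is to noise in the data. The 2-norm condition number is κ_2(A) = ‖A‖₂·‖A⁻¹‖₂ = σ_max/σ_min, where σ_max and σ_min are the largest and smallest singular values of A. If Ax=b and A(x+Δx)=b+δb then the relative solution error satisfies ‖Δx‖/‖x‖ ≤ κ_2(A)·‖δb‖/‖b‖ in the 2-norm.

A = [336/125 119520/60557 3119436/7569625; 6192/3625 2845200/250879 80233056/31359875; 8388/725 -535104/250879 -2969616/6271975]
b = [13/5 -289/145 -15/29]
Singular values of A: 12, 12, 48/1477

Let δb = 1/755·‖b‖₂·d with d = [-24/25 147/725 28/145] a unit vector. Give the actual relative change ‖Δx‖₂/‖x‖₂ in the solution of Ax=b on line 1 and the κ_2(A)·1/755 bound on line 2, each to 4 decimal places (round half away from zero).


from the listed singular values, σ₁ = 12, σ_n = 48/1477
κ_2(A) = 12 / (48/1477) = 369.2500
κ_2(A)·‖δb‖/‖b‖ = 0.4891
solve Ax = b  →  x = [-0.0167 20.1499 -90.0866]
‖b‖ = 3.3166, ‖x‖ = 92.3126
Δx = A⁻¹·δb where δb = 1/755·3.3166·d; ‖Δx‖ = 0.1352
relative error = 0.0015
realised/bound (from unrounded values) ≈ 0.0030

0.0015
0.4891


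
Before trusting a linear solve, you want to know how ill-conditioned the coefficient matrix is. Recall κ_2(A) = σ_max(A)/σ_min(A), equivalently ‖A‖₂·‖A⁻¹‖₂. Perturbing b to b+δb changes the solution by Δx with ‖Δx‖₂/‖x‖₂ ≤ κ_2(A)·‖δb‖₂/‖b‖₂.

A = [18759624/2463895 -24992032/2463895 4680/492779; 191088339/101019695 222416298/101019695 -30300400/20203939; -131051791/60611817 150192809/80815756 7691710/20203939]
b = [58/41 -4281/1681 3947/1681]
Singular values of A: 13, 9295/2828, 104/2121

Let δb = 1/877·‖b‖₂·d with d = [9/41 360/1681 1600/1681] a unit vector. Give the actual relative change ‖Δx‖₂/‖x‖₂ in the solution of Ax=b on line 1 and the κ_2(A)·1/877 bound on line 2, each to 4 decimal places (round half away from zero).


0.0021
0.3023

from the listed singular values, σ₁ = 13, σ_n = 104/2121
κ_2(A) = 13 / (104/2121) = 265.1250
worst-case relative error ≤ 265.1250 × 1/877 = 0.3023
solve Ax = b  →  x = [14.7575 10.9720 36.4193]
‖b‖₂ = 3.7417 and ‖x‖₂ = 40.7987
with δb = [0.0009 0.0009 0.0041], A·Δx = δb → ‖Δx‖ = 0.0870
dividing the unrounded norms, ‖Δx‖/‖x‖ = 0.0021
so the bound overstates the realised error by a factor of ≈ 141.7510 (computed from the unrounded values)


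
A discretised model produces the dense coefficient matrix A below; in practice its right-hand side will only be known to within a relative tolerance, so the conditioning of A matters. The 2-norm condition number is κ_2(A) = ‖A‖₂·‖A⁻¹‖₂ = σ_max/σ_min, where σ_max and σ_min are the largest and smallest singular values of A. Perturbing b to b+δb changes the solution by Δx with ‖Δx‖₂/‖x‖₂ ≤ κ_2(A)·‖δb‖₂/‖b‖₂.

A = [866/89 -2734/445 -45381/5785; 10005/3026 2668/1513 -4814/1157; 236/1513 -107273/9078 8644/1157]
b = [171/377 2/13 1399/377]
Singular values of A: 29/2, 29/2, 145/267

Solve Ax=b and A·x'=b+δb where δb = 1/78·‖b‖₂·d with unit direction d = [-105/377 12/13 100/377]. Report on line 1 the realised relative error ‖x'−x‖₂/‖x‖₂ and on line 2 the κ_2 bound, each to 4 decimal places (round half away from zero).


σ_max = 29/2, σ_min = 145/267
κ_2(A) = (29/2) / (145/267) = 26.7000
worst-case relative error ≤ 26.7000 × 1/78 = 0.3423
solve Ax = b  →  x = [1.3241 0.4717 1.2152]
2-norm of b is 3.7417; of x, 1.8581
with δb = [-0.0134 0.0443 0.0127], A·Δx = δb → ‖Δx‖ = 0.0883
dividing the unrounded norms, ‖Δx‖/‖x‖ = 0.0475
so the bound overstates the realised error by a factor of ≈ 7.2006 (computed from the unrounded values)

0.0475
0.3423


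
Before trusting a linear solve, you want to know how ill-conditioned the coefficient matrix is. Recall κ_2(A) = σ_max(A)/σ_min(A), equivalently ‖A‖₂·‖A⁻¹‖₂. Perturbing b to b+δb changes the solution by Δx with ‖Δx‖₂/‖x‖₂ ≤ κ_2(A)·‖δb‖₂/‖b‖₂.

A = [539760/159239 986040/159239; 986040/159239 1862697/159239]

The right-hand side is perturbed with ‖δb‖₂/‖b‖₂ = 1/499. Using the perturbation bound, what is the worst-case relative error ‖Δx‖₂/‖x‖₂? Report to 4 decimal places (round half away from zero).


0.3451

form AᵀA = [257198400/5161217 482173560/5161217; 482173560/5161217 904114593/5161217] with trace 68312529/303601 and determinant 518400/303601
eigenvalues of AᵀA: λ = (tr ± √(tr²−4·det))/2 = 225, 2304/303601
κ = σ_max/σ_min = 15/(48/551) = 172.1875
κ_2(A)·‖δb‖/‖b‖ = 0.3451


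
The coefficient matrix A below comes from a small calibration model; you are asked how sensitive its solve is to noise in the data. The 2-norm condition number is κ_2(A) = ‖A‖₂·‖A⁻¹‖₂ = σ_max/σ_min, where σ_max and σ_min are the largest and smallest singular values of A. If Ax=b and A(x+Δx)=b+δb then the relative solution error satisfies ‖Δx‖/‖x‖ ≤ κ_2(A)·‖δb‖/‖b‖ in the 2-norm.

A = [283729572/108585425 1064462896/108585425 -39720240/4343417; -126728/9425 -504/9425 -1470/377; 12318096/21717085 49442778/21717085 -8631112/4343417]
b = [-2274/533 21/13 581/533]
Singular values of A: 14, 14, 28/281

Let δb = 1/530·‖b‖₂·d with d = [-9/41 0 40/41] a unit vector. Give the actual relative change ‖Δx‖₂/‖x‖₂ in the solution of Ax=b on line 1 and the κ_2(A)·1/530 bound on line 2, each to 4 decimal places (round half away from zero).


0.0044
0.2651

σ_max = 14, σ_min = 28/281
κ_2(A) = 14 / (28/281) = 140.5000
κ_2(A)·‖δb‖/‖b‖ = 0.2651
solve Ax = b  →  x = [-4.2340 13.7512 13.9975]
2-norm of b is 4.6904; of x, 20.0737
Δx = A⁻¹·δb where δb = 1/530·4.6904·d; ‖Δx‖ = 0.0888
dividing the unrounded norms, ‖Δx‖/‖x‖ = 0.0044
tightness: 0.0044 against a bound of 0.2651 (unrounded ratio ≈ 0.0167)


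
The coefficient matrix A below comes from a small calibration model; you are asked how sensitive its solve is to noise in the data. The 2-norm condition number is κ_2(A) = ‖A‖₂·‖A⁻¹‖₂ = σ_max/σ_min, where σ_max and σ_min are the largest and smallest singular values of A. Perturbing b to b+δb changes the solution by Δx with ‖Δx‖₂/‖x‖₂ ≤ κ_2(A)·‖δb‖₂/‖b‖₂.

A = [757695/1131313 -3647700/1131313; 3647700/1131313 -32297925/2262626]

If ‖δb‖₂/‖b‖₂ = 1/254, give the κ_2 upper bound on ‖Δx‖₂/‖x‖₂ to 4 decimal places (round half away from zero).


1.0598

AᵀA = [8256881025/761373649 -36686742750/761373649; -36686742750/761373649 652218215625/3045494596]; tr = 407641725/1811716, det = 1265625/1811716
solving λ² − 407641725/1811716·λ + 1265625/1811716 = 0 gives λ = 225, 5625/1811716
κ_2(A) = √(λ_max/λ_min) = √(225 / (5625/1811716)) = 269.2000
bound on ‖Δx‖/‖x‖: κ·ε = 269.2000·1/254 = 1.0598


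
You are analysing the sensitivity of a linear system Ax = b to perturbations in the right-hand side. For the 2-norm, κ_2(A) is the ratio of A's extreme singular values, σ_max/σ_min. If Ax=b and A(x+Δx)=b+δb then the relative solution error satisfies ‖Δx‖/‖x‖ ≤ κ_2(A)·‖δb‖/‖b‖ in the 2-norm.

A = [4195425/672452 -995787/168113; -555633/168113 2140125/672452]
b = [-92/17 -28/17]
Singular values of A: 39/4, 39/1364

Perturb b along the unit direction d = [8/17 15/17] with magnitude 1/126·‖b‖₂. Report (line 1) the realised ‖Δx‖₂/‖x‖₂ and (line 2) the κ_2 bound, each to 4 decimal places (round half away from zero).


σ_max = 39/4, σ_min = 39/1364
κ_2(A) = (39/4) / (39/1364) = 341.0000
worst-case relative error ≤ 341.0000 × 1/126 = 2.7063
solve Ax = b  →  x = [-96.7781 -101.0221]
2-norm of b is 5.6569; of x, 139.8980
Δx = A⁻¹·δb where δb = 1/126·5.6569·d; ‖Δx‖ = 1.5702
relative error = 0.0112
tightness: 0.0112 against a bound of 2.7063 (unrounded ratio ≈ 0.0041)

0.0112
2.7063


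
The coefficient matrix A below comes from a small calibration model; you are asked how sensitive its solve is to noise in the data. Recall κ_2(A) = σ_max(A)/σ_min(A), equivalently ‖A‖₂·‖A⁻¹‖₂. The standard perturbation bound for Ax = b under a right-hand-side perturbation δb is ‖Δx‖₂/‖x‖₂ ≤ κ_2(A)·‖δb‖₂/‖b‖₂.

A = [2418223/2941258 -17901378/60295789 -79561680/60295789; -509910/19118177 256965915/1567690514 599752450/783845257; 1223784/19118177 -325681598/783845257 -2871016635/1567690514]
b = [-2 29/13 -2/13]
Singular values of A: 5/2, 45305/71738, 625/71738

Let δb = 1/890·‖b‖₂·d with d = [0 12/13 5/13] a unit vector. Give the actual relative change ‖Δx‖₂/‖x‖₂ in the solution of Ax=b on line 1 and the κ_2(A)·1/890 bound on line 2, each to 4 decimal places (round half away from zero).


largest singular value 5/2, smallest 625/71738
κ = σ_max/σ_min = (5/2)/(625/71738) = 286.9520
perturbation bound = 286.9520·1/890 = 0.3224
solve Ax = b  →  x = [-1.7204 -223.8675 50.8139]
2-norm of b is 3.0000; of x, 229.5685
re-solving with b+δb shifts x by Δx of norm 0.3869
dividing the unrounded norms, ‖Δx‖/‖x‖ = 0.0017
so the bound overstates the realised error by a factor of ≈ 191.3070 (computed from the unrounded values)

0.0017
0.3224


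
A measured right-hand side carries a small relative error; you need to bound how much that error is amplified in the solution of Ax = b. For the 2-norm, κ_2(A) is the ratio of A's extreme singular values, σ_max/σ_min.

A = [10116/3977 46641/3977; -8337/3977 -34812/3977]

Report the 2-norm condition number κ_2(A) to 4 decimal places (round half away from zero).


AᵀA = [171839025/15816529 762048000/15816529; 762048000/15816529 3387258225/15816529]; tr = 2117250/9409, det = 50625/9409
char-poly roots: 225 and 225/9409
σ_max=√225=15, σ_min=√(225/9409)=(15/97) → κ = 97.0000

97.0000


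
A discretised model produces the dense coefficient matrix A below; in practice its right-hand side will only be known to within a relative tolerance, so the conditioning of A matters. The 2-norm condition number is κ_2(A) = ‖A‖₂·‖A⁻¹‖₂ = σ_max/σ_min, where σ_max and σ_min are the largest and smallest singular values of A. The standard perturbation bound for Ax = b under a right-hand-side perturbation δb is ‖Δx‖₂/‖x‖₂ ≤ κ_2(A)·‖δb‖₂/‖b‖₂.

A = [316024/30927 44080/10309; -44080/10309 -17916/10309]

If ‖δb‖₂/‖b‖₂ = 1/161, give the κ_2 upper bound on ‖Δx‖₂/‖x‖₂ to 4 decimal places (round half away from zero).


1.7050

form AᵀA = [694429504/5659641 96447040/1886547; 96447040/1886547 13396624/628849] with trace 4822480/33489 and determinant 1024/3721
eigenvalues of AᵀA: λ = (tr ± √(tr²−4·det))/2 = 144, 64/33489
so κ_2 = √(144 / (64/33489)) = 274.5000
perturbation bound = 274.5000·1/161 = 1.7050


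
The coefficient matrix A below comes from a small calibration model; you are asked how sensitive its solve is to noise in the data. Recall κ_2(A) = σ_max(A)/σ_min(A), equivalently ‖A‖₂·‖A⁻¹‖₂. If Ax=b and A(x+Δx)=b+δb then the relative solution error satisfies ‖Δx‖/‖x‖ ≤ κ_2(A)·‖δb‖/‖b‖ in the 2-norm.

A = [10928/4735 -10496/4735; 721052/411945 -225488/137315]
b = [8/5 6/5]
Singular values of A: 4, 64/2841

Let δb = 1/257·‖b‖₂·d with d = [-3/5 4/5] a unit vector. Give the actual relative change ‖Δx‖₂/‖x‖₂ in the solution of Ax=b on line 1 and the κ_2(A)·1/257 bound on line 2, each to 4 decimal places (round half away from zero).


from the listed singular values, σ₁ = 4, σ_n = 64/2841
κ = σ_max/σ_min = 4/(64/2841) = 177.5625
κ_2(A)·‖δb‖/‖b‖ = 0.6909
solve Ax = b  →  x = [0.3621 -0.3448]
2-norm of b is 2.0000; of x, 0.5000
δb = ε·‖b‖·d = [-0.0047 0.0062]; solving A·Δx = δb gives ‖Δx‖ = 0.3455
dividing the unrounded norms, ‖Δx‖/‖x‖ = 0.6909
realised/bound = 1 exactly: the bound is attained for this b and d

0.6909
0.6909


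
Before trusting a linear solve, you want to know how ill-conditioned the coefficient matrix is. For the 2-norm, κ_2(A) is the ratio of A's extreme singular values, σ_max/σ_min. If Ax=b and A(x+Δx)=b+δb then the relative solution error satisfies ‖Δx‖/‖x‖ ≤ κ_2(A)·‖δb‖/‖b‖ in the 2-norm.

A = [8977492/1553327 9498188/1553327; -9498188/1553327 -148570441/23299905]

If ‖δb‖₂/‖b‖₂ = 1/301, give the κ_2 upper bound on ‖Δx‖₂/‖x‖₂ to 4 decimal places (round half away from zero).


form AᵀA = [203104563488/2868994969 3198809252828/43034924535; 3198809252828/43034924535 50382497476441/645523868025] with trace 114246164401/767567025 and determinant 221533456/767567025
char-poly roots: 3721/25 and 59536/30702681
κ_2(A) = √(λ_max/λ_min) = √((3721/25) / (59536/30702681)) = 277.0500
worst-case relative error ≤ 277.0500 × 1/301 = 0.9204

0.9204


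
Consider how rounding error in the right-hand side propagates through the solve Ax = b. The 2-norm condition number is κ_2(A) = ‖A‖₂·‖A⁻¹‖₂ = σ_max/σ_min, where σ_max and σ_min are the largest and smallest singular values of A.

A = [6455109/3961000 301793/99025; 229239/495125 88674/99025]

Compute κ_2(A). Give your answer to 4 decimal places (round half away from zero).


268.4160

M = AᵀA = [4238274393/1476660800 198656661/36916520; 198656661/36916520 9312197/922913]. tr(M)=1125752329/86862400, det(M)=2025/868624
eigenvalues of AᵀA: λ = (tr ± √(tr²−4·det))/2 = 324/25, 625/3474496
σ_max=√(324/25)=(18/5), σ_min=√(625/3474496)=(25/1864) → κ = 268.4160


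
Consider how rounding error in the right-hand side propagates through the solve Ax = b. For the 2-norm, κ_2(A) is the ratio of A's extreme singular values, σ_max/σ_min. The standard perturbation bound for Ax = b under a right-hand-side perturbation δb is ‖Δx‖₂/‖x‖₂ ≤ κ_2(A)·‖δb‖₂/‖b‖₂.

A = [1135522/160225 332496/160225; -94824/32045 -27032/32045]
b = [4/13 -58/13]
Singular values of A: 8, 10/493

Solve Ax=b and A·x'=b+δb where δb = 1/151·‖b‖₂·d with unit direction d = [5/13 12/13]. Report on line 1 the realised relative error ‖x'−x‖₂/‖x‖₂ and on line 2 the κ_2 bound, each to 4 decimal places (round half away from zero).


largest singular value 8, smallest 10/493
κ = σ_max/σ_min = 8/(10/493) = 394.4000
worst-case relative error ≤ 394.4000 × 1/151 = 2.6119
solve Ax = b  →  x = [55.4560 -189.2420]
2-norm of b is 4.4721; of x, 197.2002
re-solving with b+δb shifts x by Δx of norm 1.4601
realised ‖Δx‖/‖x‖ = 0.0074
realised/bound (from unrounded values) ≈ 0.0028

0.0074
2.6119


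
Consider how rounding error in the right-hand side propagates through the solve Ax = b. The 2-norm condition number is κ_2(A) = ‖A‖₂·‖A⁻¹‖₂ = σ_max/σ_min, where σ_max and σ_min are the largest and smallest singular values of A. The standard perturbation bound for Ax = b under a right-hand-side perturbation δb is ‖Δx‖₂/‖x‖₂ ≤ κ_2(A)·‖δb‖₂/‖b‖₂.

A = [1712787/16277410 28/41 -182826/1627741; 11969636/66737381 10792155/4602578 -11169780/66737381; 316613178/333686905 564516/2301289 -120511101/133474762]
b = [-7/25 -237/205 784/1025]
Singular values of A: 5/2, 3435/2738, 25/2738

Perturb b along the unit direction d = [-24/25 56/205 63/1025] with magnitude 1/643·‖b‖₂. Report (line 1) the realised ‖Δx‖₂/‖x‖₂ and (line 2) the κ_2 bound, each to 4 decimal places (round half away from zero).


σ_max = 5/2, σ_min = 25/2738
κ_2(A) = (5/2) / (25/2738) = 273.8000
bound on ‖Δx‖/‖x‖: κ·ε = 273.8000·1/643 = 0.4258
solve Ax = b  →  x = [0.4995 -0.5652 -0.4758]
2-norm of b is 1.4142; of x, 0.8918
δb = ε·‖b‖·d = [-0.0021 0.0006 0.0001]; solving A·Δx = δb gives ‖Δx‖ = 0.2409
realised ‖Δx‖/‖x‖ = 0.2701
so the bound overstates the realised error by a factor of ≈ 1.5765 (computed from the unrounded values)

0.2701
0.4258


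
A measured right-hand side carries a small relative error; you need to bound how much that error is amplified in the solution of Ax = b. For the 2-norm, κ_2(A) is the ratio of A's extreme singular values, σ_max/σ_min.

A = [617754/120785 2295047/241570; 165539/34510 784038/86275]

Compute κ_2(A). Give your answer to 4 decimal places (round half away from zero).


245.0000

form AᵀA = [3411694273/69388900 7995556944/86736125; 7995556944/86736125 299839801489/1734722500] with trace 666318613/3001250 and determinant 492884401/600250000
solving λ² − 666318613/3001250·λ + 492884401/600250000 = 0 gives λ = 22201/100, 22201/6002500
so κ_2 = √((22201/100) / (22201/6002500)) = 245.0000


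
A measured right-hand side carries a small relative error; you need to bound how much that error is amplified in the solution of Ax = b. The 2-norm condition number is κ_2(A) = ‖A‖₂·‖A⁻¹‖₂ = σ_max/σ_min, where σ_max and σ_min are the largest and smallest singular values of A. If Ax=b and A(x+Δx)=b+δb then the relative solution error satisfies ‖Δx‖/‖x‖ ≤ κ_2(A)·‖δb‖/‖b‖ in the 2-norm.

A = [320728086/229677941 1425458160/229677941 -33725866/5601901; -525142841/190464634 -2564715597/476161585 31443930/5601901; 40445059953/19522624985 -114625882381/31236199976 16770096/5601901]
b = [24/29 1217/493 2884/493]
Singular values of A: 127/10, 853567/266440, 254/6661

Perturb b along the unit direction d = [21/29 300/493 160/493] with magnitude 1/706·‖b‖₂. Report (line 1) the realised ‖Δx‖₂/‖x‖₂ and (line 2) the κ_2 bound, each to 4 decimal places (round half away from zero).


0.0023
0.4717

largest singular value 127/10, smallest 254/6661
κ = σ_max/σ_min = (127/10)/(254/6661) = 333.0500
κ_2(A)·‖δb‖/‖b‖ = 0.4717
solve Ax = b  →  x = [17.0608 70.1378 76.1233]
‖b‖ = 6.4031, ‖x‖ = 104.9053
Δx = A⁻¹·δb where δb = 1/706·6.4031·d; ‖Δx‖ = 0.2378
realised ‖Δx‖/‖x‖ = 0.0023
realised/bound (from unrounded values) ≈ 0.0048


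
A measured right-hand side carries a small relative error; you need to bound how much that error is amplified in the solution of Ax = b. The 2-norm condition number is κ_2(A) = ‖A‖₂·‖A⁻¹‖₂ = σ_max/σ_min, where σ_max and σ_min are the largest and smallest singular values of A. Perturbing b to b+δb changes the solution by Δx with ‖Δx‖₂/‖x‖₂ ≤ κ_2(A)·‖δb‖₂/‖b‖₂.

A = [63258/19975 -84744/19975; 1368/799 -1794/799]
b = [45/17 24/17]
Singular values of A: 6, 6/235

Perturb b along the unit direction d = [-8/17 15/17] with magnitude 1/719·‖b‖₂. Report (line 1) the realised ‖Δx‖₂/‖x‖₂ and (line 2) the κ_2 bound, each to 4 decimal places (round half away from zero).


σ_max = 6, σ_min = 6/235
κ_2(A) = 6 / (6/235) = 235.0000
perturbation bound = 235.0000·1/719 = 0.3268
solve Ax = b  →  x = [0.3000 -0.4000]
‖b‖ = 3.0000, ‖x‖ = 0.5000
with δb = [-0.0020 0.0037], A·Δx = δb → ‖Δx‖ = 0.1634
dividing the unrounded norms, ‖Δx‖/‖x‖ = 0.3268
tightness: 0.3268 against a bound of 0.3268; the bound is attained (ratio 1)

0.3268
0.3268


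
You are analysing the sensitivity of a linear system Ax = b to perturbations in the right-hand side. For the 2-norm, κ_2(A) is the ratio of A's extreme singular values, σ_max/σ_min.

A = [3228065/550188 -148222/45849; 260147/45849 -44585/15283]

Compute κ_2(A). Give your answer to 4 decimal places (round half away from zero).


form AᵀA = [23978375881/359936784 -532712125/14997366; -532712125/14997366 47396149/2499561] with trace 106586233/1245456 and determinant 1874161/1245456
λ_max, λ_min = (106586233/1245456 ± √11351288324880625/1551160647936)/2 = 1369/16, 1369/77841
σ_max=√(1369/16)=(37/4), σ_min=√(1369/77841)=(37/279) → κ = 69.7500

69.7500


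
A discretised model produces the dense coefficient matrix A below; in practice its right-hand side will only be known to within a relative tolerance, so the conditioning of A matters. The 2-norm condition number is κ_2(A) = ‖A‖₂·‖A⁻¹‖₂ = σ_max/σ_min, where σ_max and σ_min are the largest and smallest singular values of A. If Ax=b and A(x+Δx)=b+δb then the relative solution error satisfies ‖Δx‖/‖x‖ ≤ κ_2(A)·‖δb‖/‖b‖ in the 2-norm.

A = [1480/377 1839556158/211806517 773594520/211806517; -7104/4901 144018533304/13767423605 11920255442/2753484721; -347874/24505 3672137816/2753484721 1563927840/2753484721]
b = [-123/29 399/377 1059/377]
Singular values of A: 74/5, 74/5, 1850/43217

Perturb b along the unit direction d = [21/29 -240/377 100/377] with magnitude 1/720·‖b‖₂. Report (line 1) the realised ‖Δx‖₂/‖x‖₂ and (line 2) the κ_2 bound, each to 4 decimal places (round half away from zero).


0.0024
0.4802

from the listed singular values, σ₁ = 74/5, σ_n = 1850/43217
κ_2(A) = (74/5) / (1850/43217) = 345.7360
bound on ‖Δx‖/‖x‖: κ·ε = 345.7360·1/720 = 0.4802
solve Ax = b  →  x = [-0.2651 26.8537 -64.7327]
‖b‖₂ = 5.1962 and ‖x‖₂ = 70.0822
δb = ε·‖b‖·d = [0.0052 -0.0046 0.0019]; solving A·Δx = δb gives ‖Δx‖ = 0.1686
relative error = 0.0024
tightness: 0.0024 against a bound of 0.4802 (unrounded ratio ≈ 0.0050)


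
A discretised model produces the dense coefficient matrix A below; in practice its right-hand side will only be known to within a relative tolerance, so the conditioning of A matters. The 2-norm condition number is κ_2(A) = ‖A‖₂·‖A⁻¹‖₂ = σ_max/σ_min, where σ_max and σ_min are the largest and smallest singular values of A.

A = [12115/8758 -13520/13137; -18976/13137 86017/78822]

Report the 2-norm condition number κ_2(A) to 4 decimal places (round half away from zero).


271.8000

AᵀA = [3283369/820836 -1846856/615627; -1846856/615627 16622329/7387524]; tr = 23086325/3693762, det = 15625/29550096
eigenvalues of AᵀA: λ = (tr ± √(tr²−4·det))/2 = 25/4, 625/7387524
so κ_2 = √((25/4) / (625/7387524)) = 271.8000


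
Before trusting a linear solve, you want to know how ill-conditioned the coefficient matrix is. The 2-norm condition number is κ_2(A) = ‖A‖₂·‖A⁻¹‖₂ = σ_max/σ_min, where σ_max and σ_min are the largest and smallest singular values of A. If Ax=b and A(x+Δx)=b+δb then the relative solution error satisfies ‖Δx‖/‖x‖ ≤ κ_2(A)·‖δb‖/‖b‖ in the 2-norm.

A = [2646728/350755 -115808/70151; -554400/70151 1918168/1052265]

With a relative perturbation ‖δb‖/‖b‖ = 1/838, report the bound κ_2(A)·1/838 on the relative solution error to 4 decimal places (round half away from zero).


AᵀA = [17466293824/146289025 -785956864/29257805; -785956864/29257805 7963084864/1316601225]; tr = 19650176/156645, det = 9834496/19580625
λ_max, λ_min = (19650176/156645 ± √9652003001073664/613441400625)/2 = 3136/25, 3136/783225
so κ_2 = √((3136/25) / (3136/783225)) = 177.0000
worst-case relative error ≤ 177.0000 × 1/838 = 0.2112

0.2112


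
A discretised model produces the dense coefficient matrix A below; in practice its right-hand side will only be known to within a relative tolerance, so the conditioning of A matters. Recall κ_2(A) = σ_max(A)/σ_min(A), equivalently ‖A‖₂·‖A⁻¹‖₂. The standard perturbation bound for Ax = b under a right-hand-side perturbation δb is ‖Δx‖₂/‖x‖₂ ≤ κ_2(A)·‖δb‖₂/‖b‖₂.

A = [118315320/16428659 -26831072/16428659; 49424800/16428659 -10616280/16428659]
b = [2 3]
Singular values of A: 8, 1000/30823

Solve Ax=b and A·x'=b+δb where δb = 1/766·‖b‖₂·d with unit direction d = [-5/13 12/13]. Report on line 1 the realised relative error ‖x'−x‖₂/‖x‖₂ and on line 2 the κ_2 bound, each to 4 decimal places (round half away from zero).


from the listed singular values, σ₁ = 8, σ_n = 1000/30823
condition number: 8 ÷ (1000/30823) = 246.5840
worst-case relative error ≤ 246.5840 × 1/766 = 0.3219
solve Ax = b  →  x = [13.8979 60.0601]
‖b‖ = 3.6056, ‖x‖ = 61.6471
Δx = A⁻¹·δb where δb = 1/766·3.6056·d; ‖Δx‖ = 0.1451
realised ‖Δx‖/‖x‖ = 0.0024
tightness: 0.0024 against a bound of 0.3219 (unrounded ratio ≈ 0.0073)

0.0024
0.3219
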